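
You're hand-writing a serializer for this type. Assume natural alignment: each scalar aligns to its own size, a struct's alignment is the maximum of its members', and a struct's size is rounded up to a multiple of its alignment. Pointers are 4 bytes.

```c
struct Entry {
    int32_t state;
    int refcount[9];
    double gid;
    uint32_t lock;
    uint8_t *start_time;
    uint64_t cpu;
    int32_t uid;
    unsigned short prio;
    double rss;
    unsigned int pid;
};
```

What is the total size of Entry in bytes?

0..4  state  (4B, 4-aligned)
4..40  refcount  (36B, 4-aligned)
40..48  gid  (8B, 8-aligned)
48..52  lock  (4B, 4-aligned)
52..56  start_time  (4B, 4-aligned)
56..64  cpu  (8B, 8-aligned)
64..68  uid  (4B, 4-aligned)
68..70  prio  (2B, 2-aligned)
70..72  -- padding (2B)
72..80  rss  (8B, 8-aligned)
80..84  pid  (4B, 4-aligned)
84..88  -- tail padding (4B)
sizeof = 88, alignof = 8

88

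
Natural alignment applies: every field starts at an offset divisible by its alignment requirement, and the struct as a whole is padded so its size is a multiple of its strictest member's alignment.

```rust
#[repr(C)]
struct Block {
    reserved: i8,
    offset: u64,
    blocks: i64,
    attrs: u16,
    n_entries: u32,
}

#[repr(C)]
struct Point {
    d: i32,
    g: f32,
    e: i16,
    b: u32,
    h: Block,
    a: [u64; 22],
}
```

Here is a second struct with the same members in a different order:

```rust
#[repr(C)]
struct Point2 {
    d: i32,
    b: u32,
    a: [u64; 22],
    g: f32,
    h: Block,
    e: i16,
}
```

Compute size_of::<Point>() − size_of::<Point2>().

Block: @0: reserved [1B, align 1] → 1; +7 pad (align 8); @8: offset [8B, align 8] → 16; @16: blocks [8B, align 8] → 24; @24: attrs [2B, align 2] → 26; +2 pad (align 4); @28: n_entries [4B, align 4] → 32; size 32, align 8
@0: d [4B, align 4] → 4
@4: g [4B, align 4] → 8
@8: e [2B, align 2] → 10
+2 pad (align 4)
@12: b [4B, align 4] → 16
@16: h [32B, align 8] → 48
@48: a [176B, align 8] → 224
size 224, align 8
— Point2 —
@0: d [4B, align 4] → 4
@4: b [4B, align 4] → 8
@8: a [176B, align 8] → 184
@184: g [4B, align 4] → 188
+4 pad (align 8)
@192: h [32B, align 8] → 224
@224: e [2B, align 2] → 226
+6 tail pad (align 8)
size 232, align 8
224 − 232 = -8

-8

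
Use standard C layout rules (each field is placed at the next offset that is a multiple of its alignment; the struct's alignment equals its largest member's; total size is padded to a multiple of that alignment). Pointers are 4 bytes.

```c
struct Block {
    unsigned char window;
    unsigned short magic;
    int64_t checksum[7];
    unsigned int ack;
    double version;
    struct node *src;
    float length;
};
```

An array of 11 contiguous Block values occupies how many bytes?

window at 0 (size 1, align 1) → ends 1
pad 1 to align 2 for magic
magic at 2 (size 2, align 2) → ends 4
pad 4 to align 8 for checksum
checksum at 8 (size 56, align 8) → ends 64
ack at 64 (size 4, align 4) → ends 68
pad 4 to align 8 for version
version at 72 (size 8, align 8) → ends 80
src at 80 (size 4, align 4) → ends 84
length at 84 (size 4, align 4) → ends 88
total 88 bytes, alignment 8
array of 11: 11 × 88 = 968

968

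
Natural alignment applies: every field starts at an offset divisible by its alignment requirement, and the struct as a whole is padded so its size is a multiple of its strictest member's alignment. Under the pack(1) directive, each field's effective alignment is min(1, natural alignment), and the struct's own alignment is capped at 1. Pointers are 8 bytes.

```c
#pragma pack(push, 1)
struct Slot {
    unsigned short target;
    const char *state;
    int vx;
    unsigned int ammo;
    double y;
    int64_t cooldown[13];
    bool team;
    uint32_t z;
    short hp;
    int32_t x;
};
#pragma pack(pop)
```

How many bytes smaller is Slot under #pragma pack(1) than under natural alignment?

natural layout:
  0..2  target  (2B, 2-aligned)
  2..8  -- padding (6B)
  8..16  state  (8B, 8-aligned)
  16..20  vx  (4B, 4-aligned)
  20..24  ammo  (4B, 4-aligned)
  24..32  y  (8B, 8-aligned)
  32..136  cooldown  (104B, 8-aligned)
  136..137  team  (1B, 1-aligned)
  137..140  -- padding (3B)
  140..144  z  (4B, 4-aligned)
  144..146  hp  (2B, 2-aligned)
  146..148  -- padding (2B)
  148..152  x  (4B, 4-aligned)
  sizeof = 152, alignof = 8
packed(1) layout:
  0..2  target  (2B, 1-aligned)
  2..10  state  (8B, 1-aligned)
  10..14  vx  (4B, 1-aligned)
  14..18  ammo  (4B, 1-aligned)
  18..26  y  (8B, 1-aligned)
  26..130  cooldown  (104B, 1-aligned)
  130..131  team  (1B, 1-aligned)
  131..135  z  (4B, 1-aligned)
  135..137  hp  (2B, 1-aligned)
  137..141  x  (4B, 1-aligned)
  sizeof = 141, alignof = 1
152 − 141 = 11

11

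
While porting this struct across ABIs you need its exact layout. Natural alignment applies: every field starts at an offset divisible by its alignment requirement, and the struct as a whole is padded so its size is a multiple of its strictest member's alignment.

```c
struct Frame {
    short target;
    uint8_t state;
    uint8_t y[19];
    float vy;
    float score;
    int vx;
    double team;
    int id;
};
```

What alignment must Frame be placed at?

8

member alignments: target=2, state=1, y=1, vy=4, score=4, vx=4, team=8, id=4
max = 8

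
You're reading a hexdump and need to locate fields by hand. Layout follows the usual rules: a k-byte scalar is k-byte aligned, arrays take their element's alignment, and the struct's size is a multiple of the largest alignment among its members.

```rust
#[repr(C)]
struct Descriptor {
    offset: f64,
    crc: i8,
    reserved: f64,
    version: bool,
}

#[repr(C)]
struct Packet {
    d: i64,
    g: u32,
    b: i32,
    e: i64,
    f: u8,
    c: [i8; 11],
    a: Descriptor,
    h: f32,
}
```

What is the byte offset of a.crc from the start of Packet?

48

Descriptor: 0..8  offset  (8B, 8-aligned); 8..9  crc  (1B, 1-aligned); 9..16  -- padding (7B); 16..24  reserved  (8B, 8-aligned); 24..25  version  (1B, 1-aligned); 25..32  -- tail padding (7B); sizeof = 32, alignof = 8
0..8  d  (8B, 8-aligned)
8..12  g  (4B, 4-aligned)
12..16  b  (4B, 4-aligned)
16..24  e  (8B, 8-aligned)
24..25  f  (1B, 1-aligned)
25..36  c  (11B, 1-aligned)
36..40  -- padding (4B)
40..72  a  (32B, 8-aligned)
within Descriptor: crc at 8
40 + 8 = 48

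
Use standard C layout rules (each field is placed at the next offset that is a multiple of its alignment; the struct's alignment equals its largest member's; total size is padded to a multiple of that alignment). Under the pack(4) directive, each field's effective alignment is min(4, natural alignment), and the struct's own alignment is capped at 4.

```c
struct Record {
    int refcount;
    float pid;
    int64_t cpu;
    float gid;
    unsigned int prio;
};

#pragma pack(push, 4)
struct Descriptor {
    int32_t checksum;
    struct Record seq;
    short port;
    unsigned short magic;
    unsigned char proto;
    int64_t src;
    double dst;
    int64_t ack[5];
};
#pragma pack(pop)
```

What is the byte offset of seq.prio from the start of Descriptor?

24

Record: refcount at 0 (size 4, align 4) → ends 4; pid at 4 (size 4, align 4) → ends 8; cpu at 8 (size 8, align 8) → ends 16; gid at 16 (size 4, align 4) → ends 20; prio at 20 (size 4, align 4) → ends 24; total 24 bytes, alignment 8
checksum at 0 (size 4, align 4) → ends 4
seq at 4 (size 24, align 4) → ends 28
within Record: prio at 20
4 + 20 = 24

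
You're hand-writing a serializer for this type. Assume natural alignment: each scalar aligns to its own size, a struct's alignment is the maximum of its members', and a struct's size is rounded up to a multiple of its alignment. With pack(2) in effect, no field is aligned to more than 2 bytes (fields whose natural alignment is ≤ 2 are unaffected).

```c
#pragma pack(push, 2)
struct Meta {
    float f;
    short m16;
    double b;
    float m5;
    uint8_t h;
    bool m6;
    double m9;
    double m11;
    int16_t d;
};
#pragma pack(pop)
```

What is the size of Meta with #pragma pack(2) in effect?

@0: f [4B, align 2] → 4
@4: m16 [2B, align 2] → 6
@6: b [8B, align 2] → 14
@14: m5 [4B, align 2] → 18
@18: h [1B, align 1] → 19
@19: m6 [1B, align 1] → 20
@20: m9 [8B, align 2] → 28
@28: m11 [8B, align 2] → 36
@36: d [2B, align 2] → 38
size 38, align 2

38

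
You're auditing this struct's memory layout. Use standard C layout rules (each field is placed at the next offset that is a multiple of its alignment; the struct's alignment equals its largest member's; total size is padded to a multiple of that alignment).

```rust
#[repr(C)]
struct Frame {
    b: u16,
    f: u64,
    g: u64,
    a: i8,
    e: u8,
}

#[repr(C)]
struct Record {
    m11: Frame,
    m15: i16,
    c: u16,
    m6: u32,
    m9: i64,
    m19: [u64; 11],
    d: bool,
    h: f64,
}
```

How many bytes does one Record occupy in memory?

152 bytes

Frame: @0: b [2B, align 2] → 2; +6 pad (align 8); @8: f [8B, align 8] → 16; @16: g [8B, align 8] → 24; @24: a [1B, align 1] → 25; @25: e [1B, align 1] → 26; +6 tail pad (align 8); size 32, align 8
@0: m11 [32B, align 8] → 32
@32: m15 [2B, align 2] → 34
@34: c [2B, align 2] → 36
@36: m6 [4B, align 4] → 40
@40: m9 [8B, align 8] → 48
@48: m19 [88B, align 8] → 136
@136: d [1B, align 1] → 137
+7 pad (align 8)
@144: h [8B, align 8] → 152
size 152, align 8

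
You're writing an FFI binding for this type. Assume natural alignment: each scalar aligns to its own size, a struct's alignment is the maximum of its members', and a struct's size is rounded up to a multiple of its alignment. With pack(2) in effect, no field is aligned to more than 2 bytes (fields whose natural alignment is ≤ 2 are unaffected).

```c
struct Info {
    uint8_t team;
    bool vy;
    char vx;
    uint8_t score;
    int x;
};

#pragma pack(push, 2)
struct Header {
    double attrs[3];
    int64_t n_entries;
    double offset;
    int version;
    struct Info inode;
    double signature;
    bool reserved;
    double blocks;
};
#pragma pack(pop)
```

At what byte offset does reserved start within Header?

Info: team at 0 (size 1, align 1) → ends 1; vy at 1 (size 1, align 1) → ends 2; vx at 2 (size 1, align 1) → ends 3; score at 3 (size 1, align 1) → ends 4; x at 4 (size 4, align 4) → ends 8; total 8 bytes, alignment 4
attrs at 0 (size 24, align 2) → ends 24
n_entries at 24 (size 8, align 2) → ends 32
offset at 32 (size 8, align 2) → ends 40
version at 40 (size 4, align 2) → ends 44
inode at 44 (size 8, align 2) → ends 52
signature at 52 (size 8, align 2) → ends 60
reserved at 60 (size 1, align 1) → ends 61

60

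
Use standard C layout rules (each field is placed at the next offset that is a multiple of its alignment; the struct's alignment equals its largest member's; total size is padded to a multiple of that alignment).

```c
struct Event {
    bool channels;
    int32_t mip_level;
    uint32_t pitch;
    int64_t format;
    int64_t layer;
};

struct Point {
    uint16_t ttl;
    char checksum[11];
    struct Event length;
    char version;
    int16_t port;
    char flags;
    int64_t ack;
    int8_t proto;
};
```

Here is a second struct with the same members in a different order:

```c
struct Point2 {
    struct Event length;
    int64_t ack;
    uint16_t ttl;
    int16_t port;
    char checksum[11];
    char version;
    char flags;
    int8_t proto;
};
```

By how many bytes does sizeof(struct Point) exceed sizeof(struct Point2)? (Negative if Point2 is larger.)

8

Event: channels at 0 (size 1, align 1) → ends 1; pad 3 to align 4 for mip_level; mip_level at 4 (size 4, align 4) → ends 8; pitch at 8 (size 4, align 4) → ends 12; pad 4 to align 8 for format; format at 16 (size 8, align 8) → ends 24; layer at 24 (size 8, align 8) → ends 32; total 32 bytes, alignment 8
ttl at 0 (size 2, align 2) → ends 2
checksum at 2 (size 11, align 1) → ends 13
pad 3 to align 8 for length
length at 16 (size 32, align 8) → ends 48
version at 48 (size 1, align 1) → ends 49
pad 1 to align 2 for port
port at 50 (size 2, align 2) → ends 52
flags at 52 (size 1, align 1) → ends 53
pad 3 to align 8 for ack
ack at 56 (size 8, align 8) → ends 64
proto at 64 (size 1, align 1) → ends 65
tail pad 7 to reach multiple of 8
total 72 bytes, alignment 8
— Point2 —
length at 0 (size 32, align 8) → ends 32
ack at 32 (size 8, align 8) → ends 40
ttl at 40 (size 2, align 2) → ends 42
port at 42 (size 2, align 2) → ends 44
checksum at 44 (size 11, align 1) → ends 55
version at 55 (size 1, align 1) → ends 56
flags at 56 (size 1, align 1) → ends 57
proto at 57 (size 1, align 1) → ends 58
tail pad 6 to reach multiple of 8
total 64 bytes, alignment 8
72 − 64 = 8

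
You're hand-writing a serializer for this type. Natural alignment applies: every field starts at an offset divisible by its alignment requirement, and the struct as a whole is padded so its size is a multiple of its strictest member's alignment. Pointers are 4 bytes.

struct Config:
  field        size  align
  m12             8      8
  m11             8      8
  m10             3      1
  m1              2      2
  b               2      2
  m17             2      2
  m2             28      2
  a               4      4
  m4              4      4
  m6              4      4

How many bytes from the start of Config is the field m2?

0..8  m12  (8B, 8-aligned)
8..16  m11  (8B, 8-aligned)
16..19  m10  (3B, 1-aligned)
19..20  -- padding (1B)
20..22  m1  (2B, 2-aligned)
22..24  b  (2B, 2-aligned)
24..26  m17  (2B, 2-aligned)
26..54  m2  (28B, 2-aligned)

26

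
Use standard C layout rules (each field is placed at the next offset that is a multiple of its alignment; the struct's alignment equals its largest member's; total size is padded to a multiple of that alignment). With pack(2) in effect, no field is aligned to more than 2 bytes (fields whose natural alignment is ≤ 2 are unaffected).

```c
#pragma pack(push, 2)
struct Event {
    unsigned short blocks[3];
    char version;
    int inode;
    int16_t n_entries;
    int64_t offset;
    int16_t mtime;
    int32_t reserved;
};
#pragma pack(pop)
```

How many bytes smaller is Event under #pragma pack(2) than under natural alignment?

4

natural layout:
  0..6  blocks  (6B, 2-aligned)
  6..7  version  (1B, 1-aligned)
  7..8  -- padding (1B)
  8..12  inode  (4B, 4-aligned)
  12..14  n_entries  (2B, 2-aligned)
  14..16  -- padding (2B)
  16..24  offset  (8B, 8-aligned)
  24..26  mtime  (2B, 2-aligned)
  26..28  -- padding (2B)
  28..32  reserved  (4B, 4-aligned)
  sizeof = 32, alignof = 8
packed(2) layout:
  0..6  blocks  (6B, 2-aligned)
  6..7  version  (1B, 1-aligned)
  7..8  -- padding (1B)
  8..12  inode  (4B, 2-aligned)
  12..14  n_entries  (2B, 2-aligned)
  14..22  offset  (8B, 2-aligned)
  22..24  mtime  (2B, 2-aligned)
  24..28  reserved  (4B, 2-aligned)
  sizeof = 28, alignof = 2
32 − 28 = 4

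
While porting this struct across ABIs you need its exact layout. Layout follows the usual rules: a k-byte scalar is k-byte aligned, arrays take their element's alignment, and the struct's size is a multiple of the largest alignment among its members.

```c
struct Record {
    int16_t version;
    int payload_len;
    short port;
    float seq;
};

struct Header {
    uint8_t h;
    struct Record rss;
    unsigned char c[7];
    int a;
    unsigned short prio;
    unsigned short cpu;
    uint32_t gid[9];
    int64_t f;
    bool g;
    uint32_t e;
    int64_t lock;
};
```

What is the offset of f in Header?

72

Record: version at 0 (size 2, align 2) → ends 2; pad 2 to align 4 for payload_len; payload_len at 4 (size 4, align 4) → ends 8; port at 8 (size 2, align 2) → ends 10; pad 2 to align 4 for seq; seq at 12 (size 4, align 4) → ends 16; total 16 bytes, alignment 4
h at 0 (size 1, align 1) → ends 1
pad 3 to align 4 for rss
rss at 4 (size 16, align 4) → ends 20
c at 20 (size 7, align 1) → ends 27
pad 1 to align 4 for a
a at 28 (size 4, align 4) → ends 32
prio at 32 (size 2, align 2) → ends 34
cpu at 34 (size 2, align 2) → ends 36
gid at 36 (size 36, align 4) → ends 72
f at 72 (size 8, align 8) → ends 80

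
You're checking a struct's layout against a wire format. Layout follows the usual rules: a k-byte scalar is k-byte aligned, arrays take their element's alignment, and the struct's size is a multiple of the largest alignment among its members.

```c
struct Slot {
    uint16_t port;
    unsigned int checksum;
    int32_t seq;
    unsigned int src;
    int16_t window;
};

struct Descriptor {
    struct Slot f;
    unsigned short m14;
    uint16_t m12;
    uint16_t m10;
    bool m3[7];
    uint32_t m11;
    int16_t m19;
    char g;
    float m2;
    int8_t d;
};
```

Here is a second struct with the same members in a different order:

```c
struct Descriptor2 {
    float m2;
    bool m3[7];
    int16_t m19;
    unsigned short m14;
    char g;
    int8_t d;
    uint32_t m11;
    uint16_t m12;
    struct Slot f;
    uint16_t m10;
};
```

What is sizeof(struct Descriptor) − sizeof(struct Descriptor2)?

Slot: port at 0 (size 2, align 2) → ends 2; pad 2 to align 4 for checksum; checksum at 4 (size 4, align 4) → ends 8; seq at 8 (size 4, align 4) → ends 12; src at 12 (size 4, align 4) → ends 16; window at 16 (size 2, align 2) → ends 18; tail pad 2 to reach multiple of 4; total 20 bytes, alignment 4
f at 0 (size 20, align 4) → ends 20
m14 at 20 (size 2, align 2) → ends 22
m12 at 22 (size 2, align 2) → ends 24
m10 at 24 (size 2, align 2) → ends 26
m3 at 26 (size 7, align 1) → ends 33
pad 3 to align 4 for m11
m11 at 36 (size 4, align 4) → ends 40
m19 at 40 (size 2, align 2) → ends 42
g at 42 (size 1, align 1) → ends 43
pad 1 to align 4 for m2
m2 at 44 (size 4, align 4) → ends 48
d at 48 (size 1, align 1) → ends 49
tail pad 3 to reach multiple of 4
total 52 bytes, alignment 4
— Descriptor2 —
m2 at 0 (size 4, align 4) → ends 4
m3 at 4 (size 7, align 1) → ends 11
pad 1 to align 2 for m19
m19 at 12 (size 2, align 2) → ends 14
m14 at 14 (size 2, align 2) → ends 16
g at 16 (size 1, align 1) → ends 17
d at 17 (size 1, align 1) → ends 18
pad 2 to align 4 for m11
m11 at 20 (size 4, align 4) → ends 24
m12 at 24 (size 2, align 2) → ends 26
pad 2 to align 4 for f
f at 28 (size 20, align 4) → ends 48
m10 at 48 (size 2, align 2) → ends 50
tail pad 2 to reach multiple of 4
total 52 bytes, alignment 4
52 − 52 = 0

0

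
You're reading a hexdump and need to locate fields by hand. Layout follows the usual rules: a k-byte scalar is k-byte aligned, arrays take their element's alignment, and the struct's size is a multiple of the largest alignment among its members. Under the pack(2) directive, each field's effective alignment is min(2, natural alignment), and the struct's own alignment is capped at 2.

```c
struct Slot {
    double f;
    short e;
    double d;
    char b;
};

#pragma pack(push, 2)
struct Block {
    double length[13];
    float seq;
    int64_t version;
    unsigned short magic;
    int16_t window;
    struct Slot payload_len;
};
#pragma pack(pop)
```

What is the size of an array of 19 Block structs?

2888

Slot: 0..8  f  (8B, 8-aligned); 8..10  e  (2B, 2-aligned); 10..16  -- padding (6B); 16..24  d  (8B, 8-aligned); 24..25  b  (1B, 1-aligned); 25..32  -- tail padding (7B); sizeof = 32, alignof = 8
0..104  length  (104B, 2-aligned)
104..108  seq  (4B, 2-aligned)
108..116  version  (8B, 2-aligned)
116..118  magic  (2B, 2-aligned)
118..120  window  (2B, 2-aligned)
120..152  payload_len  (32B, 2-aligned)
sizeof = 152, alignof = 2
array of 19: 19 × 152 = 2888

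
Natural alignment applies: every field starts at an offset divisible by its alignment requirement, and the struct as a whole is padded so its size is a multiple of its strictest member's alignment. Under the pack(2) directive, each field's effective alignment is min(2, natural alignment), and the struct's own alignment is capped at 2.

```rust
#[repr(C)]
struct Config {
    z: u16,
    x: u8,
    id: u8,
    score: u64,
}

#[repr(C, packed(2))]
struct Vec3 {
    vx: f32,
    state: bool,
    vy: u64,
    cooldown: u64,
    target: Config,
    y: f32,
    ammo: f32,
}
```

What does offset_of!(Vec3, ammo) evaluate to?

42

Config: 0..2  z  (2B, 2-aligned); 2..3  x  (1B, 1-aligned); 3..4  id  (1B, 1-aligned); 4..8  -- padding (4B); 8..16  score  (8B, 8-aligned); sizeof = 16, alignof = 8
0..4  vx  (4B, 2-aligned)
4..5  state  (1B, 1-aligned)
5..6  -- padding (1B)
6..14  vy  (8B, 2-aligned)
14..22  cooldown  (8B, 2-aligned)
22..38  target  (16B, 2-aligned)
38..42  y  (4B, 2-aligned)
42..46  ammo  (4B, 2-aligned)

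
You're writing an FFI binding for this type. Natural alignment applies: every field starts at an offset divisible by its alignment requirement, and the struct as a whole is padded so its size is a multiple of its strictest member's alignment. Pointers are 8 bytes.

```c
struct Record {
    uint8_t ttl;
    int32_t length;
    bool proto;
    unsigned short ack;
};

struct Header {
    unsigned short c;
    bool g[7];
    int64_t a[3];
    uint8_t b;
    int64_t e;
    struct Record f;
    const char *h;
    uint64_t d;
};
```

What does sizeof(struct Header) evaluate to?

Record: ttl at 0 (size 1, align 1) → ends 1; pad 3 to align 4 for length; length at 4 (size 4, align 4) → ends 8; proto at 8 (size 1, align 1) → ends 9; pad 1 to align 2 for ack; ack at 10 (size 2, align 2) → ends 12; total 12 bytes, alignment 4
c at 0 (size 2, align 2) → ends 2
g at 2 (size 7, align 1) → ends 9
pad 7 to align 8 for a
a at 16 (size 24, align 8) → ends 40
b at 40 (size 1, align 1) → ends 41
pad 7 to align 8 for e
e at 48 (size 8, align 8) → ends 56
f at 56 (size 12, align 4) → ends 68
pad 4 to align 8 for h
h at 72 (size 8, align 8) → ends 80
d at 80 (size 8, align 8) → ends 88
total 88 bytes, alignment 8

88 bytes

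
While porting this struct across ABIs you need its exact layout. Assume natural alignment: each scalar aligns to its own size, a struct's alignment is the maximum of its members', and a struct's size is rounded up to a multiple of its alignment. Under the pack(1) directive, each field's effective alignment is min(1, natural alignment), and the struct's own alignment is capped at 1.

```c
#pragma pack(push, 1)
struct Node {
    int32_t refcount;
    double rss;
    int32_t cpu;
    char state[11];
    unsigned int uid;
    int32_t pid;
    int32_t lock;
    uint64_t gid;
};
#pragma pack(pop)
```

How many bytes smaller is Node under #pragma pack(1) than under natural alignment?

natural layout:
  0..4  refcount  (4B, 4-aligned)
  4..8  -- padding (4B)
  8..16  rss  (8B, 8-aligned)
  16..20  cpu  (4B, 4-aligned)
  20..31  state  (11B, 1-aligned)
  31..32  -- padding (1B)
  32..36  uid  (4B, 4-aligned)
  36..40  pid  (4B, 4-aligned)
  40..44  lock  (4B, 4-aligned)
  44..48  -- padding (4B)
  48..56  gid  (8B, 8-aligned)
  sizeof = 56, alignof = 8
packed(1) layout:
  0..4  refcount  (4B, 1-aligned)
  4..12  rss  (8B, 1-aligned)
  12..16  cpu  (4B, 1-aligned)
  16..27  state  (11B, 1-aligned)
  27..31  uid  (4B, 1-aligned)
  31..35  pid  (4B, 1-aligned)
  35..39  lock  (4B, 1-aligned)
  39..47  gid  (8B, 1-aligned)
  sizeof = 47, alignof = 1
56 − 47 = 9

9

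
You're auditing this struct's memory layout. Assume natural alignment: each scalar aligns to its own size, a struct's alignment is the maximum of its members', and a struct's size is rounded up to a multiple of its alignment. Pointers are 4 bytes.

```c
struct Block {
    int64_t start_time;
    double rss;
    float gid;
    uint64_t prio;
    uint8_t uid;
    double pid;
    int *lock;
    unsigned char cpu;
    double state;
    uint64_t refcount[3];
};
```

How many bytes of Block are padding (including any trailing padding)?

start_time at 0 (size 8, align 8) → ends 8
rss at 8 (size 8, align 8) → ends 16
gid at 16 (size 4, align 4) → ends 20
pad 4 to align 8 for prio
prio at 24 (size 8, align 8) → ends 32
uid at 32 (size 1, align 1) → ends 33
pad 7 to align 8 for pid
pid at 40 (size 8, align 8) → ends 48
lock at 48 (size 4, align 4) → ends 52
cpu at 52 (size 1, align 1) → ends 53
pad 3 to align 8 for state
state at 56 (size 8, align 8) → ends 64
refcount at 64 (size 24, align 8) → ends 88
total 88 bytes, alignment 8
data bytes 74, size 88 → padding 14

14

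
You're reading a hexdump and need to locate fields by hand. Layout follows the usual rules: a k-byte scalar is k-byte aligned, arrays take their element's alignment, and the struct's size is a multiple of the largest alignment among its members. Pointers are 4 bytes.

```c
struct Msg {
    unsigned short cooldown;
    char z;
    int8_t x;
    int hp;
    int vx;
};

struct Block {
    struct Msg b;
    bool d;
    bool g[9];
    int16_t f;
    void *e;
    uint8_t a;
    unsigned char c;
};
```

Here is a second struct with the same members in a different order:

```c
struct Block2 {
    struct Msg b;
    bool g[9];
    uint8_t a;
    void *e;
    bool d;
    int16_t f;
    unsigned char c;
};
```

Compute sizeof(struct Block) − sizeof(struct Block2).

-4

Msg: 0..2  cooldown  (2B, 2-aligned); 2..3  z  (1B, 1-aligned); 3..4  x  (1B, 1-aligned); 4..8  hp  (4B, 4-aligned); 8..12  vx  (4B, 4-aligned); sizeof = 12, alignof = 4
0..12  b  (12B, 4-aligned)
12..13  d  (1B, 1-aligned)
13..22  g  (9B, 1-aligned)
22..24  f  (2B, 2-aligned)
24..28  e  (4B, 4-aligned)
28..29  a  (1B, 1-aligned)
29..30  c  (1B, 1-aligned)
30..32  -- tail padding (2B)
sizeof = 32, alignof = 4
— Block2 —
0..12  b  (12B, 4-aligned)
12..21  g  (9B, 1-aligned)
21..22  a  (1B, 1-aligned)
22..24  -- padding (2B)
24..28  e  (4B, 4-aligned)
28..29  d  (1B, 1-aligned)
29..30  -- padding (1B)
30..32  f  (2B, 2-aligned)
32..33  c  (1B, 1-aligned)
33..36  -- tail padding (3B)
sizeof = 36, alignof = 4
32 − 36 = -4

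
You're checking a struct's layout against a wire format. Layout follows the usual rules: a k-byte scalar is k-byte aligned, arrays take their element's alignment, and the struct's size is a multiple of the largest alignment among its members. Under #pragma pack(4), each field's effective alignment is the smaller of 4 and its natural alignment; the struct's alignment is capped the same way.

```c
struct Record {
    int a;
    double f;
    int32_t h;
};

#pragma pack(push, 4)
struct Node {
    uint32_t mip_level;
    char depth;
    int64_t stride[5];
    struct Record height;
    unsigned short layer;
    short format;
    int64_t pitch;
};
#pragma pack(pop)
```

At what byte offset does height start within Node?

48

Record: a at 0 (size 4, align 4) → ends 4; pad 4 to align 8 for f; f at 8 (size 8, align 8) → ends 16; h at 16 (size 4, align 4) → ends 20; tail pad 4 to reach multiple of 8; total 24 bytes, alignment 8
mip_level at 0 (size 4, align 4) → ends 4
depth at 4 (size 1, align 1) → ends 5
pad 3 to align 4 for stride
stride at 8 (size 40, align 4) → ends 48
height at 48 (size 24, align 4) → ends 72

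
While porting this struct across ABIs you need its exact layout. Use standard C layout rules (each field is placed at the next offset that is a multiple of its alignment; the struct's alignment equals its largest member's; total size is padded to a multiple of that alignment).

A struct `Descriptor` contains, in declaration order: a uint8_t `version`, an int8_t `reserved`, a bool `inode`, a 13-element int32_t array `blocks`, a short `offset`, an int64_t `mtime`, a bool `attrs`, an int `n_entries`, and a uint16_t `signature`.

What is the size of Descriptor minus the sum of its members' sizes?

16

0..1  version  (1B, 1-aligned)
1..2  reserved  (1B, 1-aligned)
2..3  inode  (1B, 1-aligned)
3..4  -- padding (1B)
4..56  blocks  (52B, 4-aligned)
56..58  offset  (2B, 2-aligned)
58..64  -- padding (6B)
64..72  mtime  (8B, 8-aligned)
72..73  attrs  (1B, 1-aligned)
73..76  -- padding (3B)
76..80  n_entries  (4B, 4-aligned)
80..82  signature  (2B, 2-aligned)
82..88  -- tail padding (6B)
sizeof = 88, alignof = 8
data bytes 72, size 88 → padding 16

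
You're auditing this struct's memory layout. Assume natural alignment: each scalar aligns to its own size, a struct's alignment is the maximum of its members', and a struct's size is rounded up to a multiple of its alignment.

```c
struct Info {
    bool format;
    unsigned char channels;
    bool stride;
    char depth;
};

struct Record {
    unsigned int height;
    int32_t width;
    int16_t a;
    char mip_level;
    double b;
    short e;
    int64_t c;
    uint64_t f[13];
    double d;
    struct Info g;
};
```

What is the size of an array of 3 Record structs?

Info: @0: format [1B, align 1] → 1; @1: channels [1B, align 1] → 2; @2: stride [1B, align 1] → 3; @3: depth [1B, align 1] → 4; size 4, align 1
@0: height [4B, align 4] → 4
@4: width [4B, align 4] → 8
@8: a [2B, align 2] → 10
@10: mip_level [1B, align 1] → 11
+5 pad (align 8)
@16: b [8B, align 8] → 24
@24: e [2B, align 2] → 26
+6 pad (align 8)
@32: c [8B, align 8] → 40
@40: f [104B, align 8] → 144
@144: d [8B, align 8] → 152
@152: g [4B, align 1] → 156
+4 tail pad (align 8)
size 160, align 8
array of 3: 3 × 160 = 480

480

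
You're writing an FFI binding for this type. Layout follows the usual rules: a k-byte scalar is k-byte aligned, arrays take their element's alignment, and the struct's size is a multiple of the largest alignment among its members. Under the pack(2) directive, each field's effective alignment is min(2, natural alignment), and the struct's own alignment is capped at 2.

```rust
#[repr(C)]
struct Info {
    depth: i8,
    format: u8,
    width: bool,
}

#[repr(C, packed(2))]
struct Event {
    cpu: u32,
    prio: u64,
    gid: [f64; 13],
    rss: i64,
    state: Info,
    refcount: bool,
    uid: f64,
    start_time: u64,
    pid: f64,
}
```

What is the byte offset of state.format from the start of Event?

Info: 0..1  depth  (1B, 1-aligned); 1..2  format  (1B, 1-aligned); 2..3  width  (1B, 1-aligned); sizeof = 3, alignof = 1
0..4  cpu  (4B, 2-aligned)
4..12  prio  (8B, 2-aligned)
12..116  gid  (104B, 2-aligned)
116..124  rss  (8B, 2-aligned)
124..127  state  (3B, 1-aligned)
within Info: format at 1
124 + 1 = 125

125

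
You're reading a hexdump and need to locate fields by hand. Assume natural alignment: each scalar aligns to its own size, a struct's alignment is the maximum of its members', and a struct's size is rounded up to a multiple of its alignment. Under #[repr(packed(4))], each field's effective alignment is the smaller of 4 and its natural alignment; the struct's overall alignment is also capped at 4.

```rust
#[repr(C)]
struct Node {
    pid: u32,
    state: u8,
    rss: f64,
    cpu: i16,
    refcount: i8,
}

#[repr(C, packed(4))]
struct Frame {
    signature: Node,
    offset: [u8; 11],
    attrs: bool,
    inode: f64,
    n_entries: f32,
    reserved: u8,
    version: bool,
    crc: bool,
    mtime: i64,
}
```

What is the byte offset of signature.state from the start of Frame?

Node: 0..4  pid  (4B, 4-aligned); 4..5  state  (1B, 1-aligned); 5..8  -- padding (3B); 8..16  rss  (8B, 8-aligned); 16..18  cpu  (2B, 2-aligned); 18..19  refcount  (1B, 1-aligned); 19..24  -- tail padding (5B); sizeof = 24, alignof = 8
0..24  signature  (24B, 4-aligned)
within Node: state at 4
0 + 4 = 4

4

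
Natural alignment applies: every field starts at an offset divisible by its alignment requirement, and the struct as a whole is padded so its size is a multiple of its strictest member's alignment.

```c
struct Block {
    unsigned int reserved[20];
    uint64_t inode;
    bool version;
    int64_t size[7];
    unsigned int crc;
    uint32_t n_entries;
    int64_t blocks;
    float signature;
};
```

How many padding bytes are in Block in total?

11

0..80  reserved  (80B, 4-aligned)
80..88  inode  (8B, 8-aligned)
88..89  version  (1B, 1-aligned)
89..96  -- padding (7B)
96..152  size  (56B, 8-aligned)
152..156  crc  (4B, 4-aligned)
156..160  n_entries  (4B, 4-aligned)
160..168  blocks  (8B, 8-aligned)
168..172  signature  (4B, 4-aligned)
172..176  -- tail padding (4B)
sizeof = 176, alignof = 8
data bytes 165, size 176 → padding 11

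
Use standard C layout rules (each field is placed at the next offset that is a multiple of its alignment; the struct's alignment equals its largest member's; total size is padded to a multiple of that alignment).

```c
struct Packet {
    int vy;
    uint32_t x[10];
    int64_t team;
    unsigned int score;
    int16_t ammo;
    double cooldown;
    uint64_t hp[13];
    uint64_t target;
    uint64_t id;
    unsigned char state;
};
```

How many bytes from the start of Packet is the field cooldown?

64

vy at 0 (size 4, align 4) → ends 4
x at 4 (size 40, align 4) → ends 44
pad 4 to align 8 for team
team at 48 (size 8, align 8) → ends 56
score at 56 (size 4, align 4) → ends 60
ammo at 60 (size 2, align 2) → ends 62
pad 2 to align 8 for cooldown
cooldown at 64 (size 8, align 8) → ends 72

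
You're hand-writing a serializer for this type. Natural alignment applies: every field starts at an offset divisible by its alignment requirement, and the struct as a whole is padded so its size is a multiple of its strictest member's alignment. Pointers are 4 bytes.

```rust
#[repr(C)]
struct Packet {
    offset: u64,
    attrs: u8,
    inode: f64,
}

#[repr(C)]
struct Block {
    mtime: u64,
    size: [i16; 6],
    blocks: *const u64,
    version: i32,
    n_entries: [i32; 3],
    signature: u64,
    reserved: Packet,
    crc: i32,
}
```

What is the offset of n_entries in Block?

28

Packet: @0: offset [8B, align 8] → 8; @8: attrs [1B, align 1] → 9; +7 pad (align 8); @16: inode [8B, align 8] → 24; size 24, align 8
@0: mtime [8B, align 8] → 8
@8: size [12B, align 2] → 20
@20: blocks [4B, align 4] → 24
@24: version [4B, align 4] → 28
@28: n_entries [12B, align 4] → 40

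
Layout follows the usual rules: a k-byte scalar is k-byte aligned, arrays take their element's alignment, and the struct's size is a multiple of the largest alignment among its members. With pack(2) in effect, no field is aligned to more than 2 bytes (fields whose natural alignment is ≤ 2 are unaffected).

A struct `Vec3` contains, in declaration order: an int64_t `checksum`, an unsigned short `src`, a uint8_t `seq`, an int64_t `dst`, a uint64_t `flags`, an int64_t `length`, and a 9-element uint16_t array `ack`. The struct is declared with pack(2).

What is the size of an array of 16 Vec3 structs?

864

checksum at 0 (size 8, align 2) → ends 8
src at 8 (size 2, align 2) → ends 10
seq at 10 (size 1, align 1) → ends 11
pad 1 to align 2 for dst
dst at 12 (size 8, align 2) → ends 20
flags at 20 (size 8, align 2) → ends 28
length at 28 (size 8, align 2) → ends 36
ack at 36 (size 18, align 2) → ends 54
total 54 bytes, alignment 2
array of 16: 16 × 54 = 864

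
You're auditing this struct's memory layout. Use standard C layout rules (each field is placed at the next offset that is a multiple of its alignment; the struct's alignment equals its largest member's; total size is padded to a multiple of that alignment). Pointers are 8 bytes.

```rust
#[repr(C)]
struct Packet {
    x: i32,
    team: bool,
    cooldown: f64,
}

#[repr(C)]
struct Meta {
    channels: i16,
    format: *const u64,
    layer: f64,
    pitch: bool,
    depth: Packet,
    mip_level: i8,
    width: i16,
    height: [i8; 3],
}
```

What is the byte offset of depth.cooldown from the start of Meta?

Packet: @0: x [4B, align 4] → 4; @4: team [1B, align 1] → 5; +3 pad (align 8); @8: cooldown [8B, align 8] → 16; size 16, align 8
@0: channels [2B, align 2] → 2
+6 pad (align 8)
@8: format [8B, align 8] → 16
@16: layer [8B, align 8] → 24
@24: pitch [1B, align 1] → 25
+7 pad (align 8)
@32: depth [16B, align 8] → 48
within Packet: cooldown at 8
32 + 8 = 40

40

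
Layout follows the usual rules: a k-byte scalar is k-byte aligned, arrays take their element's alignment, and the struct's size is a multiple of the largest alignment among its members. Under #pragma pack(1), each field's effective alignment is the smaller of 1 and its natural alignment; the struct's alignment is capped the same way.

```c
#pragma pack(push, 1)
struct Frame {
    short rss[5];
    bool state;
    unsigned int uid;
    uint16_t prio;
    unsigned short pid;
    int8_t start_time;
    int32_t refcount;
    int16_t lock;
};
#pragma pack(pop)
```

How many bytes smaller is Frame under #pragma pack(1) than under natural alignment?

natural layout:
  rss at 0 (size 10, align 2) → ends 10
  state at 10 (size 1, align 1) → ends 11
  pad 1 to align 4 for uid
  uid at 12 (size 4, align 4) → ends 16
  prio at 16 (size 2, align 2) → ends 18
  pid at 18 (size 2, align 2) → ends 20
  start_time at 20 (size 1, align 1) → ends 21
  pad 3 to align 4 for refcount
  refcount at 24 (size 4, align 4) → ends 28
  lock at 28 (size 2, align 2) → ends 30
  tail pad 2 to reach multiple of 4
  total 32 bytes, alignment 4
packed(1) layout:
  rss at 0 (size 10, align 1) → ends 10
  state at 10 (size 1, align 1) → ends 11
  uid at 11 (size 4, align 1) → ends 15
  prio at 15 (size 2, align 1) → ends 17
  pid at 17 (size 2, align 1) → ends 19
  start_time at 19 (size 1, align 1) → ends 20
  refcount at 20 (size 4, align 1) → ends 24
  lock at 24 (size 2, align 1) → ends 26
  total 26 bytes, alignment 1
32 − 26 = 6

6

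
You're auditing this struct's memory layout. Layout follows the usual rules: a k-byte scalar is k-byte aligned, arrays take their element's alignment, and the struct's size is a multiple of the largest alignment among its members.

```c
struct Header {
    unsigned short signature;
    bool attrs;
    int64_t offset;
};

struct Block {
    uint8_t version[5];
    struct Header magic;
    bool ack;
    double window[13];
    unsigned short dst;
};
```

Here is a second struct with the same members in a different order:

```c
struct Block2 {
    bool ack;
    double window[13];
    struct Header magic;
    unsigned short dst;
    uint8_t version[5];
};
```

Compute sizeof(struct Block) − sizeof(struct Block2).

8

Header: signature at 0 (size 2, align 2) → ends 2; attrs at 2 (size 1, align 1) → ends 3; pad 5 to align 8 for offset; offset at 8 (size 8, align 8) → ends 16; total 16 bytes, alignment 8
version at 0 (size 5, align 1) → ends 5
pad 3 to align 8 for magic
magic at 8 (size 16, align 8) → ends 24
ack at 24 (size 1, align 1) → ends 25
pad 7 to align 8 for window
window at 32 (size 104, align 8) → ends 136
dst at 136 (size 2, align 2) → ends 138
tail pad 6 to reach multiple of 8
total 144 bytes, alignment 8
— Block2 —
ack at 0 (size 1, align 1) → ends 1
pad 7 to align 8 for window
window at 8 (size 104, align 8) → ends 112
magic at 112 (size 16, align 8) → ends 128
dst at 128 (size 2, align 2) → ends 130
version at 130 (size 5, align 1) → ends 135
tail pad 1 to reach multiple of 8
total 136 bytes, alignment 8
144 − 136 = 8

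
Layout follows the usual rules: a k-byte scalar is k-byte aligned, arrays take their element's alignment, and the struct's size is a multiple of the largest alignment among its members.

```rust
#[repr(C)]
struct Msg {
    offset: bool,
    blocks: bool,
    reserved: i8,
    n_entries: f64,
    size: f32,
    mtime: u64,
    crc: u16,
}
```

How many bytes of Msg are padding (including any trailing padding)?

15

0..1  offset  (1B, 1-aligned)
1..2  blocks  (1B, 1-aligned)
2..3  reserved  (1B, 1-aligned)
3..8  -- padding (5B)
8..16  n_entries  (8B, 8-aligned)
16..20  size  (4B, 4-aligned)
20..24  -- padding (4B)
24..32  mtime  (8B, 8-aligned)
32..34  crc  (2B, 2-aligned)
34..40  -- tail padding (6B)
sizeof = 40, alignof = 8
data bytes 25, size 40 → padding 15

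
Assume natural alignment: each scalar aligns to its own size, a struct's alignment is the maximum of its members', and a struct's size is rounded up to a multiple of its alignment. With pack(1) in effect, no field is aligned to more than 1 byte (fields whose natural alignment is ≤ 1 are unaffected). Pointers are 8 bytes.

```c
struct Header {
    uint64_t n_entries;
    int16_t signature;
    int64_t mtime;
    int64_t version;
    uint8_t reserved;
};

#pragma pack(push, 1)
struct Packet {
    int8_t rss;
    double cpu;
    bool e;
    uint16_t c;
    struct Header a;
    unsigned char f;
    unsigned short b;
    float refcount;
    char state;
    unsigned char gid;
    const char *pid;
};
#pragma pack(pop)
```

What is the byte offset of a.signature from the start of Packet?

20

Header: 0..8  n_entries  (8B, 8-aligned); 8..10  signature  (2B, 2-aligned); 10..16  -- padding (6B); 16..24  mtime  (8B, 8-aligned); 24..32  version  (8B, 8-aligned); 32..33  reserved  (1B, 1-aligned); 33..40  -- tail padding (7B); sizeof = 40, alignof = 8
0..1  rss  (1B, 1-aligned)
1..9  cpu  (8B, 1-aligned)
9..10  e  (1B, 1-aligned)
10..12  c  (2B, 1-aligned)
12..52  a  (40B, 1-aligned)
within Header: signature at 8
12 + 8 = 20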